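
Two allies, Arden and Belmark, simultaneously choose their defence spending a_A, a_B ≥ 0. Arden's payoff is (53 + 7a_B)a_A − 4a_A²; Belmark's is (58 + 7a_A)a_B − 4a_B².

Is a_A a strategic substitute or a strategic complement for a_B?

Expanding Arden's payoff: 53a_A + 7a_Ba_A − 4a_A².
∂π/∂a_A = 53 + 7a_B − 8a_A = 0, so a_A = 6.625 + 0.875a_B.
The best-response slope da_A/da_B = 0.875 > 0: the reaction function is upward-sloping, so the choices are strategic complements.

strategic complements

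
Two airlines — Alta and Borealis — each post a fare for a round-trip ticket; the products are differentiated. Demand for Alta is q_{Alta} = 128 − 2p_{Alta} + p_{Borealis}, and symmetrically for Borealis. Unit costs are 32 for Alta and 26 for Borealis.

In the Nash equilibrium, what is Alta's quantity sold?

62.4

Alta's profit: π = (p_{Alta} − 32)(128 − 2p_{Alta} + p_{Borealis}).
∂π/∂p_{Alta} = 192 − 4p_{Alta} + p_{Borealis} = 0 ⇒ p_{Alta} = 48 + 0.25p_{Borealis}.
Similarly p_{Borealis} = 45 + 0.25p_{Alta}.
Substituting the second reaction function into the first: p_{Alta} = 48 + 0.25(45 + 0.25p_{Alta}), which gives 0.9375p_{Alta} = 59.25 ⇒ p_{Alta} = 63.2.
Then p_{Borealis} = 45 + 0.25·63.2 = 60.8.
q_{Alta} = 128 − 2·63.2 + 60.8 = 62.4.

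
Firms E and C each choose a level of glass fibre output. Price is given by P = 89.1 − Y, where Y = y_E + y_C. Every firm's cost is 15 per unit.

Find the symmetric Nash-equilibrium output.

24.7

Firm E's profit: π = y_E(89.1 − (y_E + y_C)) − 15y_E.
∂π/∂y_E = 74.1 − 2y_E − y_C = 0, so y_E = 37.05 − 0.5y_C.
Setting y_E = y_C in the reaction function: y_E = 37.05 − 0.5y_E, so y_E = 37.05 / 1.5 = 24.7.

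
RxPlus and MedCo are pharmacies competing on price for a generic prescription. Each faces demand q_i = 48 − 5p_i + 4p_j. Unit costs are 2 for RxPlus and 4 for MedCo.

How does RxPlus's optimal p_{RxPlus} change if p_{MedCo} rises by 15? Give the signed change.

6

RxPlus's profit: π = (p_{RxPlus} − 2)(48 − 5p_{RxPlus} + 4p_{MedCo}).
∂π/∂p_{RxPlus} = 58 − 10p_{RxPlus} + 4p_{MedCo} = 0 ⇒ p_{RxPlus} = 5.8 + 0.4p_{MedCo}.
The reaction-function slope is 0.4, so a 15-unit rise in p_{MedCo} moves p_{RxPlus} by 0.4 × 15 = 6. RxPlus's best response rises — the actions are strategic complements.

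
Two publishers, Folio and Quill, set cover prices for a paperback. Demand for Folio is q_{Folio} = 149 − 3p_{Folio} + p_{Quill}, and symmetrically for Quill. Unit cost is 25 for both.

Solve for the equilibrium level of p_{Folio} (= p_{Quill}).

Folio's profit: π = (p_{Folio} − 25)(149 − 3p_{Folio} + p_{Quill}).
∂π/∂p_{Folio} = 224 − 6p_{Folio} + p_{Quill} = 0 ⇒ p_{Folio} = 112/3 + (1/6)p_{Quill}.
By symmetry p_{Quill} = p_{Folio}; substituting into the reaction function, (5/6)p_{Folio} = 112/3 and p_{Folio} = 44.8.

44.8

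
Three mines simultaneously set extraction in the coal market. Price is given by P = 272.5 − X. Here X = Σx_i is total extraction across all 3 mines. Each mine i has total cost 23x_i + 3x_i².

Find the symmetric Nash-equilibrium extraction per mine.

24.95

A representative mine's profit is π_i = x_i(272.5 − X) − 23x_i − 3x_i², with X = x_i + Σ_{j≠i} x_j.
First-order condition: 249.5 − 8x_i − Σ_{j≠i} x_j = 0.
With identical mines, set every x_j = x: then 249.5 − 8x − 2x = 0, i.e. x = 249.5/10 = 24.95.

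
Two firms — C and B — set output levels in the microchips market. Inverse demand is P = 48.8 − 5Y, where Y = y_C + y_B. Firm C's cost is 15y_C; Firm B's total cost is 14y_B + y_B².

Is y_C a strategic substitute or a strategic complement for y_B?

Firm C's profit: π = y_C(48.8 − 5(y_C + y_B)) − 15y_C.
∂π/∂y_C = 33.8 − 10y_C − 5y_B = 0, so y_C = 3.38 − 0.5y_B.
The best-response slope dy_C/dy_B = −0.5 < 0: the reaction function is downward-sloping, so the choices are strategic substitutes.

strategic substitutes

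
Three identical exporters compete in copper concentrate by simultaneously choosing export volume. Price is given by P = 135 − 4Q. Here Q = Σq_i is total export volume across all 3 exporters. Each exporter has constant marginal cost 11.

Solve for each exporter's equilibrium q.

7.75

A representative exporter's profit is π_i = q_i(135 − 4Q) − 11q_i, with Q = q_i + Σ_{j≠i} q_j.
First-order condition: 124 − 8q_i − 4Σ_{j≠i} q_j = 0.
Imposing symmetry (q_j = q for all j) turns Σ_{j≠i} q_j into 2q, so 124 = 16q and q = 7.75.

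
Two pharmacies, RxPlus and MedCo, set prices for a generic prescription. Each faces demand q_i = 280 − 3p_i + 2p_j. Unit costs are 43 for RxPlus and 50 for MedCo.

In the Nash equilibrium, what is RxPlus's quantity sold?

RxPlus's profit: π = (p_{RxPlus} − 43)(280 − 3p_{RxPlus} + 2p_{MedCo}).
∂π/∂p_{RxPlus} = 409 − 6p_{RxPlus} + 2p_{MedCo} = 0 ⇒ p_{RxPlus} = 409/6 + (1/3)p_{MedCo}.
Similarly p_{MedCo} = 215/3 + (1/3)p_{RxPlus}.
Plugging p_{MedCo} into RxPlus's best response: p_{RxPlus} = 409/6 + (1/3)(215/3 + (1/3)p_{RxPlus}) ⇒ (8/9)p_{RxPlus} = 1657/18, so p_{RxPlus} = 103.5625.
Then p_{MedCo} = 215/3 + (1/3)·103.5625 = 106.1875.
q_{RxPlus} = 280 − 3·103.5625 + 2·106.1875 = 181.6875.

181.6875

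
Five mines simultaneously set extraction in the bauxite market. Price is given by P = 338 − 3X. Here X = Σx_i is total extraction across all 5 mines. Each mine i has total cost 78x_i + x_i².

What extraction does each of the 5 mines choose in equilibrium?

A representative mine's profit is π_i = x_i(338 − 3X) − 78x_i − x_i², with X = x_i + Σ_{j≠i} x_j.
First-order condition: 260 − 8x_i − 3Σ_{j≠i} x_j = 0.
In a symmetric equilibrium every mine chooses the same x, so Σ_{j≠i} x_j = 4x. The condition becomes 260 − 20x = 0, giving x = 260/20 = 13.

13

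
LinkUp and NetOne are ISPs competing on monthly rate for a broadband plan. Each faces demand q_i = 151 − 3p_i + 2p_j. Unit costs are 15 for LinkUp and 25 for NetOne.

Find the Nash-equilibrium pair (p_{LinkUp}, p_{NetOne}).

LinkUp's profit: π = (p_{LinkUp} − 15)(151 − 3p_{LinkUp} + 2p_{NetOne}).
∂π/∂p_{LinkUp} = 196 − 6p_{LinkUp} + 2p_{NetOne} = 0 ⇒ p_{LinkUp} = 98/3 + (1/3)p_{NetOne}.
Similarly p_{NetOne} = 113/3 + (1/3)p_{LinkUp}.
Solving the two reaction functions simultaneously: (1 − (1/3)(1/3))p_{LinkUp} = 98/3 + (1/3)·(113/3), so (8/9)p_{LinkUp} = 407/9 and p_{LinkUp} = 50.875.
Then p_{NetOne} = 113/3 + (1/3)·50.875 = 54.625.

50.875, 54.625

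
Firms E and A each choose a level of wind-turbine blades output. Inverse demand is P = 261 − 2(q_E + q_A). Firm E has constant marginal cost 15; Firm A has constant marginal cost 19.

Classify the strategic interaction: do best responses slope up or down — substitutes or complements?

strategic substitutes

Firm E's profit: π = q_E(261 − 2(q_E + q_A)) − 15q_E.
∂π/∂q_E = 246 − 4q_E − 2q_A = 0, so q_E = 61.5 − 0.5q_A.
The best-response slope dq_E/dq_A = −0.5 < 0: the reaction function is downward-sloping, so the choices are strategic substitutes.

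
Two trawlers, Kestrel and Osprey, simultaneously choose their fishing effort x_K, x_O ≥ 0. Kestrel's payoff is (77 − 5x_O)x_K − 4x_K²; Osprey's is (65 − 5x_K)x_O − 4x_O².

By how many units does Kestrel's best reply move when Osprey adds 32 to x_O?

Expanding Kestrel's payoff: 77x_K − 5x_Ox_K − 4x_K².
∂π/∂x_K = 77 − 5x_O − 8x_K = 0, so x_K = 9.625 − 0.625x_O.
The reaction-function slope is −0.625, so a 32-unit rise in x_O moves x_K by −0.625 × 32 = −20. Kestrel's best response falls — the actions are strategic substitutes.

-20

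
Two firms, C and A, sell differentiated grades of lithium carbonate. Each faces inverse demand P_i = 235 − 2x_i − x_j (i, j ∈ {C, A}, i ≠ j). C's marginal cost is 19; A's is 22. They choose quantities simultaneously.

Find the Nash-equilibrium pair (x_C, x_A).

43.4, 42.4

Firm C's profit: π = x_C(235 − 2x_C − x_A) − 19x_C.
∂π/∂x_C = 216 − 4x_C − x_A = 0 ⇒ x_C = 54 − 0.25x_A.
Similarly x_A = 53.25 − 0.25x_C.
Substituting the second reaction function into the first: x_C = 54 − 0.25(53.25 − 0.25x_C), which gives 0.9375x_C = 40.6875 ⇒ x_C = 43.4.
Then x_A = 53.25 − 0.25·43.4 = 42.4.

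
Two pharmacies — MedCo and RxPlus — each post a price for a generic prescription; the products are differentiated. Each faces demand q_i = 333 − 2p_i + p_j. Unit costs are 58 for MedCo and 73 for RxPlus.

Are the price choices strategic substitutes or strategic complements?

strategic complements

MedCo's profit: π = (p_{MedCo} − 58)(333 − 2p_{MedCo} + p_{RxPlus}).
∂π/∂p_{MedCo} = 449 − 4p_{MedCo} + p_{RxPlus} = 0 ⇒ p_{MedCo} = 112.25 + 0.25p_{RxPlus}.
The best-response slope dp_{MedCo}/dp_{RxPlus} = 0.25 > 0: the reaction function is upward-sloping, so the choices are strategic complements.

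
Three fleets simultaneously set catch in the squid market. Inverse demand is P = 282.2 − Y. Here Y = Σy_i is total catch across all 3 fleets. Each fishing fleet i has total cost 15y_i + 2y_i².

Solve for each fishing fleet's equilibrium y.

A representative fishing fleet's profit is π_i = y_i(282.2 − Y) − 15y_i − 2y_i², with Y = y_i + Σ_{j≠i} y_j.
First-order condition: 267.2 − 6y_i − Σ_{j≠i} y_j = 0.
Imposing symmetry (y_j = y for all j) turns Σ_{j≠i} y_j into 2y, so 267.2 = 8y and y = 33.4.

33.4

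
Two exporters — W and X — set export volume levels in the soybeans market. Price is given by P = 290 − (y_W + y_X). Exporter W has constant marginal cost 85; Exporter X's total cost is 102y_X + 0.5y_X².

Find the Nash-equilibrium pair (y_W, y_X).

85.4, 34.2

Exporter W's profit: π = y_W(290 − (y_W + y_X)) − 85y_W.
∂π/∂y_W = 205 − 2y_W − y_X = 0, so y_W = 102.5 − 0.5y_X.
For X: ∂π/∂y_X = 188 − 3y_X − y_W = 0 ⇒ y_X = 188/3 − (1/3)y_W.
Substituting the second reaction function into the first: y_W = 102.5 − 0.5(188/3 − (1/3)y_W), which gives (5/6)y_W = 427/6 ⇒ y_W = 85.4.
Then y_X = 188/3 − (1/3)·85.4 = 34.2.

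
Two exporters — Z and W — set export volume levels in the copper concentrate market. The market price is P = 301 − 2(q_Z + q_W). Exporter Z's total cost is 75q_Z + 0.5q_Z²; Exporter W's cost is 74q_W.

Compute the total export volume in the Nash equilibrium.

70.8125

Exporter Z's profit: π = q_Z(301 − 2(q_Z + q_W)) − 75q_Z − 0.5q_Z².
∂π/∂q_Z = 226 − 5q_Z − 2q_W = 0, so q_Z = 45.2 − 0.4q_W.
For W: ∂π/∂q_W = 227 − 4q_W − 2q_Z = 0 ⇒ q_W = 56.75 − 0.5q_Z.
Solving the two reaction functions simultaneously: (1 − (−0.4)(−0.5))q_Z = 45.2 − 0.4·56.75, so 0.8q_Z = 22.5 and q_Z = 28.125.
Then q_W = 56.75 − 0.5·28.125 = 42.6875.
Total export volume: 28.125 + 42.6875 = 70.8125.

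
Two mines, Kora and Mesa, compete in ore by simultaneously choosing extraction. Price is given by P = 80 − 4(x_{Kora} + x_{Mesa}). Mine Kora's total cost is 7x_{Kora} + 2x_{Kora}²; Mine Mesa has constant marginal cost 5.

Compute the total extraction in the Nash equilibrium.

11.15

Mine Kora's profit: π = x_{Kora}(80 − 4(x_{Kora} + x_{Mesa})) − 7x_{Kora} − 2x_{Kora}².
∂π/∂x_{Kora} = 73 − 12x_{Kora} − 4x_{Mesa} = 0, so x_{Kora} = 73/12 − (1/3)x_{Mesa}.
For Mesa: ∂π/∂x_{Mesa} = 75 − 8x_{Mesa} − 4x_{Kora} = 0 ⇒ x_{Mesa} = 9.375 − 0.5x_{Kora}.
Plugging x_{Mesa} into Kora's best response: x_{Kora} = 73/12 − (1/3)(9.375 − 0.5x_{Kora}) ⇒ (5/6)x_{Kora} = 71/24, so x_{Kora} = 3.55.
Then x_{Mesa} = 9.375 − 0.5·3.55 = 7.6.
Total extraction: 3.55 + 7.6 = 11.15.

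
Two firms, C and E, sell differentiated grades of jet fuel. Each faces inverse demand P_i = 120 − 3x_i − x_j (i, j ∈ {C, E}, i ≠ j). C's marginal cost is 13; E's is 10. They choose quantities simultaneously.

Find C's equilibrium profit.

Firm C's profit: π = x_C(120 − 3x_C − x_E) − 13x_C.
∂π/∂x_C = 107 − 6x_C − x_E = 0 ⇒ x_C = 107/6 − (1/6)x_E.
Similarly x_E = 55/3 − (1/6)x_C.
Substituting the second reaction function into the first: x_C = 107/6 − (1/6)(55/3 − (1/6)x_C), which gives (35/36)x_C = 133/9 ⇒ x_C = 15.2.
Then x_E = 55/3 − (1/6)·15.2 = 15.8.
P_C = 120 − 3·15.2 − 15.8 = 58.6.
Profit = (58.6 − 13)·15.2 = 693.12.

693.12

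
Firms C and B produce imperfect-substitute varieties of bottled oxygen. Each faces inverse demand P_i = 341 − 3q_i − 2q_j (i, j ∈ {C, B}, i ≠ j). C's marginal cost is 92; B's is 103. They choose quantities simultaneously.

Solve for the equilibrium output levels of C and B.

Firm C's profit: π = q_C(341 − 3q_C − 2q_B) − 92q_C.
∂π/∂q_C = 249 − 6q_C − 2q_B = 0 ⇒ q_C = 41.5 − (1/3)q_B.
Similarly q_B = 119/3 − (1/3)q_C.
Substituting the second reaction function into the first: q_C = 41.5 − (1/3)(119/3 − (1/3)q_C), which gives (8/9)q_C = 509/18 ⇒ q_C = 31.8125.
Then q_B = 119/3 − (1/3)·31.8125 = 29.0625.

31.8125, 29.0625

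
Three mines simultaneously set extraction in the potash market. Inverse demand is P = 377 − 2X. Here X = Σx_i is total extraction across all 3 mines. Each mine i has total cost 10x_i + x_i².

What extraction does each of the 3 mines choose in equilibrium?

A representative mine's profit is π_i = x_i(377 − 2X) − 10x_i − x_i², with X = x_i + Σ_{j≠i} x_j.
First-order condition: 367 − 6x_i − 2Σ_{j≠i} x_j = 0.
Imposing symmetry (x_j = x for all j) turns Σ_{j≠i} x_j into 2x, so 367 = 10x and x = 36.7.

36.7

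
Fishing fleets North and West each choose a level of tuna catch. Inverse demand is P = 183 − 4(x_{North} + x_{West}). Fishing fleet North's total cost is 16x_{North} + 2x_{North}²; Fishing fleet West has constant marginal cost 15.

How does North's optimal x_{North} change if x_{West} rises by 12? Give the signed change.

-4

Fishing fleet North's profit: π = x_{North}(183 − 4(x_{North} + x_{West})) − 16x_{North} − 2x_{North}².
∂π/∂x_{North} = 167 − 12x_{North} − 4x_{West} = 0, so x_{North} = 167/12 − (1/3)x_{West}.
The reaction-function slope is −1/3, so a 12-unit rise in x_{West} moves x_{North} by −1/3 × 12 = −4. North's best response falls — the actions are strategic substitutes.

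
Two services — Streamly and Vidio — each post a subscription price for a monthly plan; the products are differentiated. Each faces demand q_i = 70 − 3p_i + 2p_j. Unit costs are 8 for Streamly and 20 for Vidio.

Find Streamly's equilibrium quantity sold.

Streamly's profit: π = (p_{Streamly} − 8)(70 − 3p_{Streamly} + 2p_{Vidio}).
∂π/∂p_{Streamly} = 94 − 6p_{Streamly} + 2p_{Vidio} = 0 ⇒ p_{Streamly} = 47/3 + (1/3)p_{Vidio}.
Similarly p_{Vidio} = 65/3 + (1/3)p_{Streamly}.
Substituting the second reaction function into the first: p_{Streamly} = 47/3 + (1/3)(65/3 + (1/3)p_{Streamly}), which gives (8/9)p_{Streamly} = 206/9 ⇒ p_{Streamly} = 25.75.
Then p_{Vidio} = 65/3 + (1/3)·25.75 = 30.25.
q_{Streamly} = 70 − 3·25.75 + 2·30.25 = 53.25.

53.25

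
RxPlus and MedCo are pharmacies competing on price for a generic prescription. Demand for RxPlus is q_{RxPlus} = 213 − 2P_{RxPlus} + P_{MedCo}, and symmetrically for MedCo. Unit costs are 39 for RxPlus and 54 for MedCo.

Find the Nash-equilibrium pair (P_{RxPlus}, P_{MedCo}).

RxPlus's profit: π = (P_{RxPlus} − 39)(213 − 2P_{RxPlus} + P_{MedCo}).
∂π/∂P_{RxPlus} = 291 − 4P_{RxPlus} + P_{MedCo} = 0 ⇒ P_{RxPlus} = 72.75 + 0.25P_{MedCo}.
Similarly P_{MedCo} = 80.25 + 0.25P_{RxPlus}.
Substituting the second reaction function into the first: P_{RxPlus} = 72.75 + 0.25(80.25 + 0.25P_{RxPlus}), which gives 0.9375P_{RxPlus} = 92.8125 ⇒ P_{RxPlus} = 99.
Then P_{MedCo} = 80.25 + 0.25·99 = 105.

99, 105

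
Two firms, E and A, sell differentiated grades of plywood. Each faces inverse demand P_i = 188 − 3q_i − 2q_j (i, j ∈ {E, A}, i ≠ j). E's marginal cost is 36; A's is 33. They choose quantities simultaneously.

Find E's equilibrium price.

92.4375

Firm E's profit: π = q_E(188 − 3q_E − 2q_A) − 36q_E.
∂π/∂q_E = 152 − 6q_E − 2q_A = 0 ⇒ q_E = 76/3 − (1/3)q_A.
Similarly q_A = 155/6 − (1/3)q_E.
Substituting the second reaction function into the first: q_E = 76/3 − (1/3)(155/6 − (1/3)q_E), which gives (8/9)q_E = 301/18 ⇒ q_E = 18.8125.
Then q_A = 155/6 − (1/3)·18.8125 = 19.5625.
P_E = 188 − 3·18.8125 − 2·19.5625 = 92.4375.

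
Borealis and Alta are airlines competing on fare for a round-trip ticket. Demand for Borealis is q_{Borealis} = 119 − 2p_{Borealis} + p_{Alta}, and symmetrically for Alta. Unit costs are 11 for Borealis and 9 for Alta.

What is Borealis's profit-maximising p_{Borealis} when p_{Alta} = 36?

44.25

Borealis's profit: π = (p_{Borealis} − 11)(119 − 2p_{Borealis} + p_{Alta}).
∂π/∂p_{Borealis} = 141 − 4p_{Borealis} + p_{Alta} = 0 ⇒ p_{Borealis} = 35.25 + 0.25p_{Alta}.
At p_{Alta} = 36: p_{Borealis} = 35.25 + 0.25·36 = 44.25.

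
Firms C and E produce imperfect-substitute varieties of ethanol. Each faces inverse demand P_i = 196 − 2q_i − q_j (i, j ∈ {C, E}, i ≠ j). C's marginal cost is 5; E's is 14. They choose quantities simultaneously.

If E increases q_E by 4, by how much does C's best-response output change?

Firm C's profit: π = q_C(196 − 2q_C − q_E) − 5q_C.
∂π/∂q_C = 191 − 4q_C − q_E = 0 ⇒ q_C = 47.75 − 0.25q_E.
The reaction-function slope is −0.25, so a 4-unit rise in q_E moves q_C by −0.25 × 4 = −1. C's best response falls — the actions are strategic substitutes.

-1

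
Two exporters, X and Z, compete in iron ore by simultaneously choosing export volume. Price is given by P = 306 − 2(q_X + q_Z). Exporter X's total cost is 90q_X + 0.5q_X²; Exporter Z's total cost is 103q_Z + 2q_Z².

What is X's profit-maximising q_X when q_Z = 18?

Exporter X's profit: π = q_X(306 − 2(q_X + q_Z)) − 90q_X − 0.5q_X².
∂π/∂q_X = 216 − 5q_X − 2q_Z = 0, so q_X = 43.2 − 0.4q_Z.
At q_Z = 18: q_X = 43.2 − 0.4·18 = 36.

36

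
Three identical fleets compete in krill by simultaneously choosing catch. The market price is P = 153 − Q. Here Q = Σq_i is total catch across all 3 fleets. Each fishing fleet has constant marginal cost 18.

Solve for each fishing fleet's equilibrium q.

33.75

A representative fishing fleet's profit is π_i = q_i(153 − Q) − 18q_i, with Q = q_i + Σ_{j≠i} q_j.
First-order condition: 135 − 2q_i − Σ_{j≠i} q_j = 0.
In a symmetric equilibrium every fishing fleet chooses the same q, so Σ_{j≠i} q_j = 2q. The condition becomes 135 − 4q = 0, giving q = 135/4 = 33.75.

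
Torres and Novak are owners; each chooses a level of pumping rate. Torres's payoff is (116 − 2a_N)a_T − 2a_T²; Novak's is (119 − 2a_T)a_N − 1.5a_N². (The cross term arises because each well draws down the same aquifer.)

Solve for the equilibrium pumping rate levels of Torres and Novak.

13.75, 30.5

Expanding Torres's payoff: 116a_T − 2a_Na_T − 2a_T².
∂π/∂a_T = 116 − 2a_N − 4a_T = 0, so a_T = 29 − 0.5a_N.
Likewise for Novak: a_N = 119/3 − (2/3)a_T.
Substituting the second reaction function into the first: a_T = 29 − 0.5(119/3 − (2/3)a_T), which gives (2/3)a_T = 55/6 ⇒ a_T = 13.75.
Then a_N = 119/3 − (2/3)·13.75 = 30.5.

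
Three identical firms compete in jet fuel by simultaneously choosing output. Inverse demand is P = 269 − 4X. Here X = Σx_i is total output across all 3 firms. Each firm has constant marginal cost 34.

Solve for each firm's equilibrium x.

A representative firm's profit is π_i = x_i(269 − 4X) − 34x_i, with X = x_i + Σ_{j≠i} x_j.
First-order condition: 235 − 8x_i − 4Σ_{j≠i} x_j = 0.
With identical firms, set every x_j = x: then 235 − 8x − 8x = 0, i.e. x = 235/16 = 14.6875.

14.6875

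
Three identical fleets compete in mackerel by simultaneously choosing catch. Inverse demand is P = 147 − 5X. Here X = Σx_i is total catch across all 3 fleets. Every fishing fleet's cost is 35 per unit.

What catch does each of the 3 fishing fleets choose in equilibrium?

5.6

A representative fishing fleet's profit is π_i = x_i(147 − 5X) − 35x_i, with X = x_i + Σ_{j≠i} x_j.
First-order condition: 112 − 10x_i − 5Σ_{j≠i} x_j = 0.
In a symmetric equilibrium every fishing fleet chooses the same x, so Σ_{j≠i} x_j = 2x. The condition becomes 112 − 20x = 0, giving x = 112/20 = 5.6.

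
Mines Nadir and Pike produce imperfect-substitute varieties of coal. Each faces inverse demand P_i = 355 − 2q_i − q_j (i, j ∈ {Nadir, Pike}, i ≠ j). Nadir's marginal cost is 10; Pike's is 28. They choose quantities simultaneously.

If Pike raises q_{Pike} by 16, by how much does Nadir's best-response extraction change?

Mine Nadir's profit: π = q_{Nadir}(355 − 2q_{Nadir} − q_{Pike}) − 10q_{Nadir}.
∂π/∂q_{Nadir} = 345 − 4q_{Nadir} − q_{Pike} = 0 ⇒ q_{Nadir} = 86.25 − 0.25q_{Pike}.
The reaction-function slope is −0.25, so a 16-unit rise in q_{Pike} moves q_{Nadir} by −0.25 × 16 = −4. Nadir's best response falls — the actions are strategic substitutes.

-4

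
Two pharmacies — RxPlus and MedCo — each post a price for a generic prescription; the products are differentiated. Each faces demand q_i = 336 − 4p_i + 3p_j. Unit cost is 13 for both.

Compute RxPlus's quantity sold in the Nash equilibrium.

258.4

RxPlus's profit: π = (p_{RxPlus} − 13)(336 − 4p_{RxPlus} + 3p_{MedCo}).
∂π/∂p_{RxPlus} = 388 − 8p_{RxPlus} + 3p_{MedCo} = 0 ⇒ p_{RxPlus} = 48.5 + 0.375p_{MedCo}.
Setting p_{RxPlus} = p_{MedCo} in the reaction function: p_{RxPlus} = 48.5 + 0.375p_{RxPlus}, so p_{RxPlus} = 48.5 / 0.625 = 77.6.
q_{RxPlus} = 336 − 4·77.6 + 3·77.6 = 258.4.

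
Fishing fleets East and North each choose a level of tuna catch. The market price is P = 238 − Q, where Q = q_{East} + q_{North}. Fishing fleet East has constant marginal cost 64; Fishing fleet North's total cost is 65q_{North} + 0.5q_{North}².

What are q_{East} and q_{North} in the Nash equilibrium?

69.8, 34.4

Fishing fleet East's profit: π = q_{East}(238 − (q_{East} + q_{North})) − 64q_{East}.
∂π/∂q_{East} = 174 − 2q_{East} − q_{North} = 0, so q_{East} = 87 − 0.5q_{North}.
For North: ∂π/∂q_{North} = 173 − 3q_{North} − q_{East} = 0 ⇒ q_{North} = 173/3 − (1/3)q_{East}.
Solving the two reaction functions simultaneously: (1 − (−0.5)(−1/3))q_{East} = 87 − 0.5·(173/3), so (5/6)q_{East} = 349/6 and q_{East} = 69.8.
Then q_{North} = 173/3 − (1/3)·69.8 = 34.4.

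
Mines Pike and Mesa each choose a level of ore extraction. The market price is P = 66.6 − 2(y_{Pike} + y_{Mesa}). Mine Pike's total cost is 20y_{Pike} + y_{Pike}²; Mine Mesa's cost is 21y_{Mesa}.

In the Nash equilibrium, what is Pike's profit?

67.9728

Mine Pike's profit: π = y_{Pike}(66.6 − 2(y_{Pike} + y_{Mesa})) − 20y_{Pike} − y_{Pike}².
∂π/∂y_{Pike} = 46.6 − 6y_{Pike} − 2y_{Mesa} = 0, so y_{Pike} = 233/30 − (1/3)y_{Mesa}.
For Mesa: ∂π/∂y_{Mesa} = 45.6 − 4y_{Mesa} − 2y_{Pike} = 0 ⇒ y_{Mesa} = 11.4 − 0.5y_{Pike}.
Substituting the second reaction function into the first: y_{Pike} = 233/30 − (1/3)(11.4 − 0.5y_{Pike}), which gives (5/6)y_{Pike} = 119/30 ⇒ y_{Pike} = 4.76.
Then y_{Mesa} = 11.4 − 0.5·4.76 = 9.02.
Price P = 66.6 − 2·13.78 = 39.04.
Pike's profit: (39.04 − 20)·4.76 − (4.76)² = 67.9728.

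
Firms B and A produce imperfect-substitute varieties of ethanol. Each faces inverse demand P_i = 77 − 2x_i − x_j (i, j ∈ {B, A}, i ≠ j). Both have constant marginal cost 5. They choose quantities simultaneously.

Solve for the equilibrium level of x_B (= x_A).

Firm B's profit: π = x_B(77 − 2x_B − x_A) − 5x_B.
∂π/∂x_B = 72 − 4x_B − x_A = 0 ⇒ x_B = 18 − 0.25x_A.
Setting x_B = x_A in the reaction function: x_B = 18 − 0.25x_B, so x_B = 18 / 1.25 = 14.4.

14.4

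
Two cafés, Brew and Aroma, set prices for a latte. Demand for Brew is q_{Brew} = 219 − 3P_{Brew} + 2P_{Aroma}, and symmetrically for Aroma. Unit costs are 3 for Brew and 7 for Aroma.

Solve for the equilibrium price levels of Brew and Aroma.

Brew's profit: π = (P_{Brew} − 3)(219 − 3P_{Brew} + 2P_{Aroma}).
∂π/∂P_{Brew} = 228 − 6P_{Brew} + 2P_{Aroma} = 0 ⇒ P_{Brew} = 38 + (1/3)P_{Aroma}.
Similarly P_{Aroma} = 40 + (1/3)P_{Brew}.
Substituting the second reaction function into the first: P_{Brew} = 38 + (1/3)(40 + (1/3)P_{Brew}), which gives (8/9)P_{Brew} = 154/3 ⇒ P_{Brew} = 57.75.
Then P_{Aroma} = 40 + (1/3)·57.75 = 59.25.

57.75, 59.25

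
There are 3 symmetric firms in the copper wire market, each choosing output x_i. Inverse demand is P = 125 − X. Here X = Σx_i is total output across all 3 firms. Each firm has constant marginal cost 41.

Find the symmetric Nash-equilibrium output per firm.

A representative firm's profit is π_i = x_i(125 − X) − 41x_i, with X = x_i + Σ_{j≠i} x_j.
First-order condition: 84 − 2x_i − Σ_{j≠i} x_j = 0.
Imposing symmetry (x_j = x for all j) turns Σ_{j≠i} x_j into 2x, so 84 = 4x and x = 21.

21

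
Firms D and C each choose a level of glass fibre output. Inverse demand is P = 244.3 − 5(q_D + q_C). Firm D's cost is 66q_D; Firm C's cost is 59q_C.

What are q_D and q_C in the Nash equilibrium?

11.42, 12.82

Firm D's profit: π = q_D(244.3 − 5(q_D + q_C)) − 66q_D.
∂π/∂q_D = 178.3 − 10q_D − 5q_C = 0, so q_D = 17.83 − 0.5q_C.
By the same steps for C: q_C = 18.53 − 0.5q_D.
Substituting the second reaction function into the first: q_D = 17.83 − 0.5(18.53 − 0.5q_D), which gives 0.75q_D = 8.565 ⇒ q_D = 11.42.
Then q_C = 18.53 − 0.5·11.42 = 12.82.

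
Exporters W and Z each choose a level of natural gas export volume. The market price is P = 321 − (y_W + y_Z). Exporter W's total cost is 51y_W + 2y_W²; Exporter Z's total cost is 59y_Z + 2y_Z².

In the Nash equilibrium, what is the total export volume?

Exporter W's profit: π = y_W(321 − (y_W + y_Z)) − 51y_W − 2y_W².
∂π/∂y_W = 270 − 6y_W − y_Z = 0, so y_W = 45 − (1/6)y_Z.
By the same steps for Z: y_Z = 131/3 − (1/6)y_W.
Substituting the second reaction function into the first: y_W = 45 − (1/6)(131/3 − (1/6)y_W), which gives (35/36)y_W = 679/18 ⇒ y_W = 38.8.
Then y_Z = 131/3 − (1/6)·38.8 = 37.2.
Total export volume: 38.8 + 37.2 = 76.

76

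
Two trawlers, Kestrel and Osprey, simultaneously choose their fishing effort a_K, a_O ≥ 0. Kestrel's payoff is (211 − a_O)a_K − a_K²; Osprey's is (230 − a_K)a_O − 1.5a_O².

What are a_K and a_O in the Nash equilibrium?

Expanding Kestrel's payoff: 211a_K − a_Oa_K − a_K².
∂π/∂a_K = 211 − a_O − 2a_K = 0, so a_K = 105.5 − 0.5a_O.
Likewise for Osprey: a_O = 230/3 − (1/3)a_K.
Solving the two reaction functions simultaneously: (1 − (−0.5)(−1/3))a_K = 105.5 − 0.5·(230/3), so (5/6)a_K = 403/6 and a_K = 80.6.
Then a_O = 230/3 − (1/3)·80.6 = 49.8.

80.6, 49.8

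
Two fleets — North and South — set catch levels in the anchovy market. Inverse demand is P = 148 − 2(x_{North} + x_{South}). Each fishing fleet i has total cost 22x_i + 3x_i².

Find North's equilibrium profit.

551.25

Fishing fleet North's profit: π = x_{North}(148 − 2(x_{North} + x_{South})) − 22x_{North} − 3x_{North}².
∂π/∂x_{North} = 126 − 10x_{North} − 2x_{South} = 0, so x_{North} = 12.6 − 0.2x_{South}.
Setting x_{North} = x_{South} in the reaction function: x_{North} = 12.6 − 0.2x_{North}, so x_{North} = 12.6 / 1.2 = 10.5.
Price P = 148 − 2·21 = 106.
North's profit: (106 − 22)·10.5 − 3(10.5)² = 551.25.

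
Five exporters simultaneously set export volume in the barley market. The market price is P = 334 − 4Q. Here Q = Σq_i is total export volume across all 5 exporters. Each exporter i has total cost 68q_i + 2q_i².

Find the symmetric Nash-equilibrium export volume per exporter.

A representative exporter's profit is π_i = q_i(334 − 4Q) − 68q_i − 2q_i², with Q = q_i + Σ_{j≠i} q_j.
First-order condition: 266 − 12q_i − 4Σ_{j≠i} q_j = 0.
In a symmetric equilibrium every exporter chooses the same q, so Σ_{j≠i} q_j = 4q. The condition becomes 266 − 28q = 0, giving q = 266/28 = 9.5.

9.5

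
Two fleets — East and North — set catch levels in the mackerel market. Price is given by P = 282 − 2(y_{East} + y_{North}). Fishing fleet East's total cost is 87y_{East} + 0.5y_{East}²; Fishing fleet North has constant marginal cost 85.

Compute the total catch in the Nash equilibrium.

61.3125

Fishing fleet East's profit: π = y_{East}(282 − 2(y_{East} + y_{North})) − 87y_{East} − 0.5y_{East}².
∂π/∂y_{East} = 195 − 5y_{East} − 2y_{North} = 0, so y_{East} = 39 − 0.4y_{North}.
For North: ∂π/∂y_{North} = 197 − 4y_{North} − 2y_{East} = 0 ⇒ y_{North} = 49.25 − 0.5y_{East}.
Plugging y_{North} into East's best response: y_{East} = 39 − 0.4(49.25 − 0.5y_{East}) ⇒ 0.8y_{East} = 19.3, so y_{East} = 24.125.
Then y_{North} = 49.25 − 0.5·24.125 = 37.1875.
Total catch: 24.125 + 37.1875 = 61.3125.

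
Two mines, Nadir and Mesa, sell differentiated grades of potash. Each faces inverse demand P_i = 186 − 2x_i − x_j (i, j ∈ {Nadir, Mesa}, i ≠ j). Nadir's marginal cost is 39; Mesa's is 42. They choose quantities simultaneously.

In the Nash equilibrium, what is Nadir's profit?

Mine Nadir's profit: π = x_{Nadir}(186 − 2x_{Nadir} − x_{Mesa}) − 39x_{Nadir}.
∂π/∂x_{Nadir} = 147 − 4x_{Nadir} − x_{Mesa} = 0 ⇒ x_{Nadir} = 36.75 − 0.25x_{Mesa}.
Similarly x_{Mesa} = 36 − 0.25x_{Nadir}.
Plugging x_{Mesa} into Nadir's best response: x_{Nadir} = 36.75 − 0.25(36 − 0.25x_{Nadir}) ⇒ 0.9375x_{Nadir} = 27.75, so x_{Nadir} = 29.6.
Then x_{Mesa} = 36 − 0.25·29.6 = 28.6.
P_{Nadir} = 186 − 2·29.6 − 28.6 = 98.2.
Profit = (98.2 − 39)·29.6 = 1752.32.

1752.32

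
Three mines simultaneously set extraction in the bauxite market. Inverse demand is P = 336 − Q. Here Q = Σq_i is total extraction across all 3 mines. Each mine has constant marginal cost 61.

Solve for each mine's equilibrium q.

68.75

A representative mine's profit is π_i = q_i(336 − Q) − 61q_i, with Q = q_i + Σ_{j≠i} q_j.
First-order condition: 275 − 2q_i − Σ_{j≠i} q_j = 0.
With identical mines, set every q_j = q: then 275 − 2q − 2q = 0, i.e. q = 275/4 = 68.75.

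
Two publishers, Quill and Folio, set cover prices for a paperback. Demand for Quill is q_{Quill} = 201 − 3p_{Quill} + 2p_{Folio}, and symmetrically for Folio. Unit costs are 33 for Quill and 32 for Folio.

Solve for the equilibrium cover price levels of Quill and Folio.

74.8125, 74.4375

Quill's profit: π = (p_{Quill} − 33)(201 − 3p_{Quill} + 2p_{Folio}).
∂π/∂p_{Quill} = 300 − 6p_{Quill} + 2p_{Folio} = 0 ⇒ p_{Quill} = 50 + (1/3)p_{Folio}.
Similarly p_{Folio} = 49.5 + (1/3)p_{Quill}.
Plugging p_{Folio} into Quill's best response: p_{Quill} = 50 + (1/3)(49.5 + (1/3)p_{Quill}) ⇒ (8/9)p_{Quill} = 66.5, so p_{Quill} = 74.8125.
Then p_{Folio} = 49.5 + (1/3)·74.8125 = 74.4375.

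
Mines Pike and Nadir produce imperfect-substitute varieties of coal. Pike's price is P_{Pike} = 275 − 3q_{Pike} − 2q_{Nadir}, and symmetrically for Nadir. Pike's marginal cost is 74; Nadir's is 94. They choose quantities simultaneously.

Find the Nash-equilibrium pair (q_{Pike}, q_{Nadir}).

Mine Pike's profit: π = q_{Pike}(275 − 3q_{Pike} − 2q_{Nadir}) − 74q_{Pike}.
∂π/∂q_{Pike} = 201 − 6q_{Pike} − 2q_{Nadir} = 0 ⇒ q_{Pike} = 33.5 − (1/3)q_{Nadir}.
Similarly q_{Nadir} = 181/6 − (1/3)q_{Pike}.
Plugging q_{Nadir} into Pike's best response: q_{Pike} = 33.5 − (1/3)(181/6 − (1/3)q_{Pike}) ⇒ (8/9)q_{Pike} = 211/9, so q_{Pike} = 26.375.
Then q_{Nadir} = 181/6 − (1/3)·26.375 = 21.375.

26.375, 21.375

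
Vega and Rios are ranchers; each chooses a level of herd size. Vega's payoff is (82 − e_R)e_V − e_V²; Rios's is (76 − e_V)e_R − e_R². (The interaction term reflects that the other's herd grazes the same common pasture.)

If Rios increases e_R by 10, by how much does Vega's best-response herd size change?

-5

Expanding Vega's payoff: 82e_V − e_Re_V − e_V².
∂π/∂e_V = 82 − e_R − 2e_V = 0, so e_V = 41 − 0.5e_R.
The reaction-function slope is −0.5, so a 10-unit rise in e_R moves e_V by −0.5 × 10 = −5. Vega's best response falls — the actions are strategic substitutes.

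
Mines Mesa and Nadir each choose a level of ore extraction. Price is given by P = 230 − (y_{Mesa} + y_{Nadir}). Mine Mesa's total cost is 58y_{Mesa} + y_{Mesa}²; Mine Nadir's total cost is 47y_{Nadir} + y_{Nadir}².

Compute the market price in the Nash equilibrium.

159

Mine Mesa's profit: π = y_{Mesa}(230 − (y_{Mesa} + y_{Nadir})) − 58y_{Mesa} − y_{Mesa}².
∂π/∂y_{Mesa} = 172 − 4y_{Mesa} − y_{Nadir} = 0, so y_{Mesa} = 43 − 0.25y_{Nadir}.
By the same steps for Nadir: y_{Nadir} = 45.75 − 0.25y_{Mesa}.
Substituting the second reaction function into the first: y_{Mesa} = 43 − 0.25(45.75 − 0.25y_{Mesa}), which gives 0.9375y_{Mesa} = 31.5625 ⇒ y_{Mesa} = 101/3.
Then y_{Nadir} = 45.75 − 0.25·(101/3) = 112/3.
Equilibrium price: P = 230 − 71 = 159.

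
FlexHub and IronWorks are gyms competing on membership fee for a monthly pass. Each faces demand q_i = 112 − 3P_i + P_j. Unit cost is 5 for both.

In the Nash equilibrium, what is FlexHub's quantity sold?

61.2

FlexHub's profit: π = (P_{FlexHub} − 5)(112 − 3P_{FlexHub} + P_{IronWorks}).
∂π/∂P_{FlexHub} = 127 − 6P_{FlexHub} + P_{IronWorks} = 0 ⇒ P_{FlexHub} = 127/6 + (1/6)P_{IronWorks}.
By symmetry P_{IronWorks} = P_{FlexHub}; substituting into the reaction function, (5/6)P_{FlexHub} = 127/6 and P_{FlexHub} = 25.4.
q_{FlexHub} = 112 − 3·25.4 + 25.4 = 61.2.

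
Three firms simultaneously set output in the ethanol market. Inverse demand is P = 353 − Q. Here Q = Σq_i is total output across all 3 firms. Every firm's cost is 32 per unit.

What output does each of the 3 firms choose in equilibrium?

80.25

A representative firm's profit is π_i = q_i(353 − Q) − 32q_i, with Q = q_i + Σ_{j≠i} q_j.
First-order condition: 321 − 2q_i − Σ_{j≠i} q_j = 0.
In a symmetric equilibrium every firm chooses the same q, so Σ_{j≠i} q_j = 2q. The condition becomes 321 − 4q = 0, giving q = 321/4 = 80.25.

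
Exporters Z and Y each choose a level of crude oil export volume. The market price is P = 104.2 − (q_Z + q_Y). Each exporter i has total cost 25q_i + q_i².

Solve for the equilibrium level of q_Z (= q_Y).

Exporter Z's profit: π = q_Z(104.2 − (q_Z + q_Y)) − 25q_Z − q_Z².
∂π/∂q_Z = 79.2 − 4q_Z − q_Y = 0, so q_Z = 19.8 − 0.25q_Y.
The game is symmetric, so in equilibrium q_Y = q_Z: the reaction function gives 1.25q_Z = 19.8, hence q_Z = 15.84.

15.84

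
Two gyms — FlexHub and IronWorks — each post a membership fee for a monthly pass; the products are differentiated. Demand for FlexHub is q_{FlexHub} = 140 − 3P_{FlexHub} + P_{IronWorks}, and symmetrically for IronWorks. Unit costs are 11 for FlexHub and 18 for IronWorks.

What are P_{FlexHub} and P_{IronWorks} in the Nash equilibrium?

FlexHub's profit: π = (P_{FlexHub} − 11)(140 − 3P_{FlexHub} + P_{IronWorks}).
∂π/∂P_{FlexHub} = 173 − 6P_{FlexHub} + P_{IronWorks} = 0 ⇒ P_{FlexHub} = 173/6 + (1/6)P_{IronWorks}.
Similarly P_{IronWorks} = 97/3 + (1/6)P_{FlexHub}.
Substituting the second reaction function into the first: P_{FlexHub} = 173/6 + (1/6)(97/3 + (1/6)P_{FlexHub}), which gives (35/36)P_{FlexHub} = 308/9 ⇒ P_{FlexHub} = 35.2.
Then P_{IronWorks} = 97/3 + (1/6)·35.2 = 38.2.

35.2, 38.2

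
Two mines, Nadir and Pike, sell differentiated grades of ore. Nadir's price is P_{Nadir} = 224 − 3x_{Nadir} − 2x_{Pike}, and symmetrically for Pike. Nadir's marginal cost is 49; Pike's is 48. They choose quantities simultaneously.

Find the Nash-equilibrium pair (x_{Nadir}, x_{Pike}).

Mine Nadir's profit: π = x_{Nadir}(224 − 3x_{Nadir} − 2x_{Pike}) − 49x_{Nadir}.
∂π/∂x_{Nadir} = 175 − 6x_{Nadir} − 2x_{Pike} = 0 ⇒ x_{Nadir} = 175/6 − (1/3)x_{Pike}.
Similarly x_{Pike} = 88/3 − (1/3)x_{Nadir}.
Plugging x_{Pike} into Nadir's best response: x_{Nadir} = 175/6 − (1/3)(88/3 − (1/3)x_{Nadir}) ⇒ (8/9)x_{Nadir} = 349/18, so x_{Nadir} = 21.8125.
Then x_{Pike} = 88/3 − (1/3)·21.8125 = 22.0625.

21.8125, 22.0625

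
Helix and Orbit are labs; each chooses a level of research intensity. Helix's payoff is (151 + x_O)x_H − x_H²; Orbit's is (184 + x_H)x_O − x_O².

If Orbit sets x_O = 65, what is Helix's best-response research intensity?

Expanding Helix's payoff: 151x_H + x_Ox_H − x_H².
∂π/∂x_H = 151 + x_O − 2x_H = 0, so x_H = 75.5 + 0.5x_O.
At x_O = 65: x_H = 75.5 + 0.5·65 = 108.

108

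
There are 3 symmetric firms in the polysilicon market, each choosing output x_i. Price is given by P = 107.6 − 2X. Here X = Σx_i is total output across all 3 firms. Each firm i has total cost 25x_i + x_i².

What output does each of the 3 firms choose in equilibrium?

8.26

A representative firm's profit is π_i = x_i(107.6 − 2X) − 25x_i − x_i², with X = x_i + Σ_{j≠i} x_j.
First-order condition: 82.6 − 6x_i − 2Σ_{j≠i} x_j = 0.
In a symmetric equilibrium every firm chooses the same x, so Σ_{j≠i} x_j = 2x. The condition becomes 82.6 − 10x = 0, giving x = 82.6/10 = 8.26.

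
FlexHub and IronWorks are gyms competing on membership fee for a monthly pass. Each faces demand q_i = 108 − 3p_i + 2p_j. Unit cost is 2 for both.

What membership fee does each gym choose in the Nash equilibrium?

FlexHub's profit: π = (p_{FlexHub} − 2)(108 − 3p_{FlexHub} + 2p_{IronWorks}).
∂π/∂p_{FlexHub} = 114 − 6p_{FlexHub} + 2p_{IronWorks} = 0 ⇒ p_{FlexHub} = 19 + (1/3)p_{IronWorks}.
Setting p_{FlexHub} = p_{IronWorks} in the reaction function: p_{FlexHub} = 19 + (1/3)p_{FlexHub}, so p_{FlexHub} = 19 / (2/3) = 28.5.

28.5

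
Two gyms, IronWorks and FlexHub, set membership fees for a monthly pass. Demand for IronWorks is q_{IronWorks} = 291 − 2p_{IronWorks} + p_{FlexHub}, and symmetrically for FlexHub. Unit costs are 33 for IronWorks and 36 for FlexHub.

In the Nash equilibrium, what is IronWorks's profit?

IronWorks's profit: π = (p_{IronWorks} − 33)(291 − 2p_{IronWorks} + p_{FlexHub}).
∂π/∂p_{IronWorks} = 357 − 4p_{IronWorks} + p_{FlexHub} = 0 ⇒ p_{IronWorks} = 89.25 + 0.25p_{FlexHub}.
Similarly p_{FlexHub} = 90.75 + 0.25p_{IronWorks}.
Substituting the second reaction function into the first: p_{IronWorks} = 89.25 + 0.25(90.75 + 0.25p_{IronWorks}), which gives 0.9375p_{IronWorks} = 111.9375 ⇒ p_{IronWorks} = 119.4.
Then p_{FlexHub} = 90.75 + 0.25·119.4 = 120.6.
q_{IronWorks} = 291 − 2·119.4 + 120.6 = 172.8.
Profit = (119.4 − 33)·172.8 = 14929.92.

14929.92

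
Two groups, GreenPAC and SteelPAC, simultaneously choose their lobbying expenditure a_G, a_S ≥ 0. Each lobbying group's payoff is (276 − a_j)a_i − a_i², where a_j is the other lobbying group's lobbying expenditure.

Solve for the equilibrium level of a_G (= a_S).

GreenPAC's payoff is (276 − a_S)a_G − a_G².
∂π/∂a_G = 276 − a_S − 2a_G = 0, so a_G = 138 − 0.5a_S.
The game is symmetric, so in equilibrium a_S = a_G: the reaction function gives 1.5a_G = 138, hence a_G = 92.

92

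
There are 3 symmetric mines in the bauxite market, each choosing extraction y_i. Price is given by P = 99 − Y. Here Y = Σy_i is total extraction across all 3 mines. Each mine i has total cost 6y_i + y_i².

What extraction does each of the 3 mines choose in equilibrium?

A representative mine's profit is π_i = y_i(99 − Y) − 6y_i − y_i², with Y = y_i + Σ_{j≠i} y_j.
First-order condition: 93 − 4y_i − Σ_{j≠i} y_j = 0.
With identical mines, set every y_j = y: then 93 − 4y − 2y = 0, i.e. y = 93/6 = 15.5.

15.5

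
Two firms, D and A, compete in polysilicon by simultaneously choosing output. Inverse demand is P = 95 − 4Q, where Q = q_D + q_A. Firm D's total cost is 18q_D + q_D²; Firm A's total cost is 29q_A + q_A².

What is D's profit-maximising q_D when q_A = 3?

Firm D's profit: π = q_D(95 − 4(q_D + q_A)) − 18q_D − q_D².
∂π/∂q_D = 77 − 10q_D − 4q_A = 0, so q_D = 7.7 − 0.4q_A.
At q_A = 3: q_D = 7.7 − 0.4·3 = 6.5.

6.5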